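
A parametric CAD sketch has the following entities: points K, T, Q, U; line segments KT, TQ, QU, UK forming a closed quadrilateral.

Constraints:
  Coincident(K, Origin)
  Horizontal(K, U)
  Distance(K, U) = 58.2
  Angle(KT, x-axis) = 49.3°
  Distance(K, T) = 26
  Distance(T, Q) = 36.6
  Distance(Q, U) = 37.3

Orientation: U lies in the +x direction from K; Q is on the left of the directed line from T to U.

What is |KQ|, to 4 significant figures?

61.45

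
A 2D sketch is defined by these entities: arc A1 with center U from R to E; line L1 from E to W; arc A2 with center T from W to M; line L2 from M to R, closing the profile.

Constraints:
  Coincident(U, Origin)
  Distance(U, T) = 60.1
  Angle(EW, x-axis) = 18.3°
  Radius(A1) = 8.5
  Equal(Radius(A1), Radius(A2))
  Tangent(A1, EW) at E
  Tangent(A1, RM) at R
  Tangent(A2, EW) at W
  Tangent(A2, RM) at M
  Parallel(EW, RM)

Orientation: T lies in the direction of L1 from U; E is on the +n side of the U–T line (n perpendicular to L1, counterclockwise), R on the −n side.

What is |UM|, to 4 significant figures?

60.70

The slot axis is L1's direction at 18.3°, so u = (cos 18.3°, sin 18.3°) = (0.9494, 0.3140) and n = (−sin 18.3°, cos 18.3°) = (-0.3140, 0.9494). U is at the origin and T lies 60.1 along u from U, so T = 60.1·u = (57.06, 18.87). Tangency of A1 to both parallel lines with radius 8.5 puts E and R at U ± 8.5·n: E = (-2.669, 8.070), R = (2.669, -8.070). Equal radii place W and M the same way about T: W = T + 8.5·n = (54.39, 26.94), M = T − 8.5·n = (59.73, 10.80). Then |UM| = |M − U| = 60.70.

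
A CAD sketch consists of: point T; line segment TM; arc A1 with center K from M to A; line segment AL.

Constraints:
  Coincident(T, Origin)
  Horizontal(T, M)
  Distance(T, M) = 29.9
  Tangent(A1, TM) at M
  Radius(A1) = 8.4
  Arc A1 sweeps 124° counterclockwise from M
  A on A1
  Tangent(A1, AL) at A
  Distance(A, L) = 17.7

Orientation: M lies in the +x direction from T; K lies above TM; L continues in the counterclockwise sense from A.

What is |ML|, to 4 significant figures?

27.93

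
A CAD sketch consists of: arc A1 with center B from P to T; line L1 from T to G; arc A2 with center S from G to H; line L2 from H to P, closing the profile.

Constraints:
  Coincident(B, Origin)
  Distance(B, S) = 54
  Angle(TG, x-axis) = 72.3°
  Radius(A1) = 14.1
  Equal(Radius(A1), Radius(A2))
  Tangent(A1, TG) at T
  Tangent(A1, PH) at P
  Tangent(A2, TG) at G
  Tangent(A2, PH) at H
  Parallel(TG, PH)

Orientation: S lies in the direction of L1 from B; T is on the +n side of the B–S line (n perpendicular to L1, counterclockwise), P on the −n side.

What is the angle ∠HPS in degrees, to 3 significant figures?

14.6°

The slot axis is L1's direction at 72.3°, so u = (cos 72.3°, sin 72.3°) = (0.304, 0.953) and n = (−sin 72.3°, cos 72.3°) = (-0.953, 0.304). B is at the origin and S lies 54.0 along u from B, so S = 54.0·u = (16.4, 51.4). Tangency of A1 to both parallel lines with radius 14.1 puts T and P at B ± 14.1·n: T = (-13.4, 4.29), P = (13.4, -4.29). Equal radii place G and H the same way about S: G = S + 14.1·n = (2.99, 55.7), H = S − 14.1·n = (29.9, 47.2). Then cos ∠HPS = PH·PS / (|PH||PS|), giving 14.6°.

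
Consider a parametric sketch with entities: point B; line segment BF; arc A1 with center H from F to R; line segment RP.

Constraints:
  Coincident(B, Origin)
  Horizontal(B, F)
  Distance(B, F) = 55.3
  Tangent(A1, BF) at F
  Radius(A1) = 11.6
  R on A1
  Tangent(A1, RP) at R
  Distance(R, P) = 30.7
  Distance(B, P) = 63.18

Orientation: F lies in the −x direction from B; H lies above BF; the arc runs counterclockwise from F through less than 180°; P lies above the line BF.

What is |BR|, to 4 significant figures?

45.49

B is at the origin; BF is horizontal with |BF| = 55.3 and F on the −x side, so F = (-55.30, 0.000). Tangency of A1 to BF means the radius HF is perpendicular to BF, so H = F + (0, 11.6) = (-55.30, 11.60). Since HR ⟂ RP (tangency), |HP| = √(11.6² + 30.7²) = 32.82 regardless of where R sits on A1. So P lies on both circle(B, 63.18) and circle(H, 32.82); the above-BF intersection is P = (-46.17, 43.12). R is the foot of the tangent from P: R = (-43.74, 12.52).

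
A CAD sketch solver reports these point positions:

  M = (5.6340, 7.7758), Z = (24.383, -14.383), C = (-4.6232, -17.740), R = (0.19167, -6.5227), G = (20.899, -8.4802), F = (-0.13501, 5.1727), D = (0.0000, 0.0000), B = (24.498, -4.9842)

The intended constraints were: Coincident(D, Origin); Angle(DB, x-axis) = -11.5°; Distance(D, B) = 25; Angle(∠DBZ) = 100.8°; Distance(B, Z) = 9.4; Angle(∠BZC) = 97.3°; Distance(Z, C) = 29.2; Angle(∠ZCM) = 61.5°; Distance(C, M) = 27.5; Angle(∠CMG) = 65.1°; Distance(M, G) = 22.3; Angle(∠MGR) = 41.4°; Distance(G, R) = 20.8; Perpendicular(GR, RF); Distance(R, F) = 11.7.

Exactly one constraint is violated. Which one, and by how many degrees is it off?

Perpendicular(GR, RF) — off by 7.00°.

D = (0.00, 0.00) ✓; DB at -11.50° ✓; |DB| = 25.00 ✓; ∠DBZ = 100.8° ✓; |BZ| = 9.400 ✓; ∠BZC = 97.30° ✓; |ZC| = 29.20 ✓; ∠ZCM = 61.50° ✓; |CM| = 27.50 ✓; ∠CMG = 65.10° ✓; |MG| = 22.30 ✓; ∠MGR = 41.40° ✓; |GR| = 20.80 ✓; ∠(GR, RF) = 83.00° ✗; |RF| = 11.70 ✓.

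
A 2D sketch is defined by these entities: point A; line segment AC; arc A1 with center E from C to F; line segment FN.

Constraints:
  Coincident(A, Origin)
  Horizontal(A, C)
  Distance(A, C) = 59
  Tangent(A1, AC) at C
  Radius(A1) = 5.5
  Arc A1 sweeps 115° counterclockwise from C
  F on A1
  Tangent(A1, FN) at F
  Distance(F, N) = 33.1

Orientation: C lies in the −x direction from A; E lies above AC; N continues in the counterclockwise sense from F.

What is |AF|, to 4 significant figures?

54.58

A is at the origin; AC is horizontal with |AC| = 59.0 and C on the −x side, so C = (-59.00, 0.000). Since A1 is tangent to AC there, EC ⟂ AC, so E = C + (0, 5.5) = (-59.00, 5.500). On A1, C sits at bearing -90° from E; a 115° counterclockwise sweep puts F at bearing 25°, so F = E + 5.5·(cos 25°, sin 25°) = (-54.02, 7.824). Then |AF| = |F − A| = 54.58.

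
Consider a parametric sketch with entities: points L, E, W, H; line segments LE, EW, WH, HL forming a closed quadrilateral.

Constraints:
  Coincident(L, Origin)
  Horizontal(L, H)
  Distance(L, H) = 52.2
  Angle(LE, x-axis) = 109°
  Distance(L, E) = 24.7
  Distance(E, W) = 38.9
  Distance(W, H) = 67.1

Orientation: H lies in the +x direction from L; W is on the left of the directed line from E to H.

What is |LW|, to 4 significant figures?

57.07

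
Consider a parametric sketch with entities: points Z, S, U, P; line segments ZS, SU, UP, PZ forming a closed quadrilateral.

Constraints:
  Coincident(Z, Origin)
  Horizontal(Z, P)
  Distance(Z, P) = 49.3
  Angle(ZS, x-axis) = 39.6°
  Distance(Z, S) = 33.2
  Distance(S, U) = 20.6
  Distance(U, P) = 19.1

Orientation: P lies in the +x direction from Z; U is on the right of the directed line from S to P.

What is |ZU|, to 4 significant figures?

30.25

Checks: |SU| = 20.60 ✓; |UP| = 19.10 ✓.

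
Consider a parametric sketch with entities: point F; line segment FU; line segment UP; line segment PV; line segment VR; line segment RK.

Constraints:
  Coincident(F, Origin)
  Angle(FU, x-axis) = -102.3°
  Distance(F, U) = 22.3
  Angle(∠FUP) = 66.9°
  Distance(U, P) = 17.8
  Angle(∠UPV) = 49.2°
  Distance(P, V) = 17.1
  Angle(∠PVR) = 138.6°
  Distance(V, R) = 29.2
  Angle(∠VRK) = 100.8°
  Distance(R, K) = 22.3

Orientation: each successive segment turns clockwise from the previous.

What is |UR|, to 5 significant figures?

27.988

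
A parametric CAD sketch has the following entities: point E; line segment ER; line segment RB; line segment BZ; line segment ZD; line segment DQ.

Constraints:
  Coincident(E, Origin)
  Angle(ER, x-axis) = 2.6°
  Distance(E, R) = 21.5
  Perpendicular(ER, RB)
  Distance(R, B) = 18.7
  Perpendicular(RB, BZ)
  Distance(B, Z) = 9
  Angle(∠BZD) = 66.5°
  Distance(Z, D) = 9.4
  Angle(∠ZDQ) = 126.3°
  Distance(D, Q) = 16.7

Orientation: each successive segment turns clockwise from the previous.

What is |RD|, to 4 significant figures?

11.37

E is at the origin; ER runs at 2.6° with length 21.5, so R = (21.48, 0.9753). The perpendicularity gives RB at right angles to ER, so RB runs at -87.40°; with |RB| = 18.7, B = (22.33, -17.71). RB is perpendicular to BZ, so BZ runs at -177.4°; with |BZ| = 9.0, Z = (13.34, -18.11). ∠BZD = 66.5° gives ZD at 69.10° from the x-axis; with |ZD| = 9.4, D = (16.69, -9.332). Then |RD| = |D − R| = 11.37.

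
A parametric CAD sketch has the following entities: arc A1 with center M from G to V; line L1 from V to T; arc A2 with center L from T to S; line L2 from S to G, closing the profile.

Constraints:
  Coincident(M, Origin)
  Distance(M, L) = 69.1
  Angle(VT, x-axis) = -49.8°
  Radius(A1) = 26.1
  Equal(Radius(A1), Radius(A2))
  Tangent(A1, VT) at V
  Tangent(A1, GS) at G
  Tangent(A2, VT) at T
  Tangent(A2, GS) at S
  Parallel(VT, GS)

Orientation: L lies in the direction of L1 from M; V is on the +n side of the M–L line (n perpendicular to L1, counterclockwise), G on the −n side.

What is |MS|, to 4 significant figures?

73.86

The slot axis is L1's direction at -49.8°, so u = (cos -49.8°, sin -49.8°) = (0.6455, -0.7638) and n = (−sin -49.8°, cos -49.8°) = (0.7638, 0.6455). M is at the origin and L lies 69.1 along u from M, so L = 69.1·u = (44.60, -52.78). Tangency of A1 to both parallel lines with radius 26.1 puts V and G at M ± 26.1·n: V = (19.94, 16.85), G = (-19.94, -16.85). Equal radii place T and S the same way about L: T = L + 26.1·n = (64.54, -35.93), S = L − 26.1·n = (24.67, -69.62). Then |MS| = |S − M| = 73.86.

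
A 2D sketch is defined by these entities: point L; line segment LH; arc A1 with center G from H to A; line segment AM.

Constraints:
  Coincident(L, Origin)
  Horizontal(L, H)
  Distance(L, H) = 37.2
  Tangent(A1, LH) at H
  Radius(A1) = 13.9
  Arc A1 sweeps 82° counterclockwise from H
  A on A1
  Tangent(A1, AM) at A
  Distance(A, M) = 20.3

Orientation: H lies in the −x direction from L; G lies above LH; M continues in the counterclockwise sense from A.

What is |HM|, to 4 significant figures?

36.11

On A1, H sits at bearing -90° from G; an 82° counterclockwise sweep puts A at bearing -8°, so A = G + 13.9·(cos -8°, sin -8°) = (-23.44, 11.97). Tangency of A1 to AM means the radius GA is perpendicular to AM, so AM runs along (−sin -8°, cos -8°); with |AM| = 20.3, M = (-20.61, 32.07). Then |HM| = |M − H| = 36.11.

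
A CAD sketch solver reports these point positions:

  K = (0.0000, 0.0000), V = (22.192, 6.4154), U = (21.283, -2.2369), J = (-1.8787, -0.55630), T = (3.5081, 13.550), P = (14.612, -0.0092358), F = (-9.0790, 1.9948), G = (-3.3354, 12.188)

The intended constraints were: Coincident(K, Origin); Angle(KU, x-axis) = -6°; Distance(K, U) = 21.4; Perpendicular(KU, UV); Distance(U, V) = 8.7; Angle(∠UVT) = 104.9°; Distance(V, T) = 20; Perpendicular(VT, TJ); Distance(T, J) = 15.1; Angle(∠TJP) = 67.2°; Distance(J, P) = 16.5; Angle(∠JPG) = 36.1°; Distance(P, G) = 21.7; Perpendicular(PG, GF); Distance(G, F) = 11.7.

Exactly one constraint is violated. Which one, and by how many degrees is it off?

Perpendicular(PG, GF) — off by 4.80°.

K = (0.00, 0.00) ✓; KU at -6.000° ✓; |KU| = 21.40 ✓; ∠(KU, UV) = 90.00° ✓; |UV| = 8.700 ✓; ∠UVT = 104.9° ✓; |VT| = 20.00 ✓; ∠(VT, TJ) = 90.00° ✓; |TJ| = 15.10 ✓; ∠TJP = 67.20° ✓; |JP| = 16.50 ✓; ∠JPG = 36.10° ✓; |PG| = 21.70 ✓; ∠(PG, GF) = 94.80° ✗; |GF| = 11.70 ✓.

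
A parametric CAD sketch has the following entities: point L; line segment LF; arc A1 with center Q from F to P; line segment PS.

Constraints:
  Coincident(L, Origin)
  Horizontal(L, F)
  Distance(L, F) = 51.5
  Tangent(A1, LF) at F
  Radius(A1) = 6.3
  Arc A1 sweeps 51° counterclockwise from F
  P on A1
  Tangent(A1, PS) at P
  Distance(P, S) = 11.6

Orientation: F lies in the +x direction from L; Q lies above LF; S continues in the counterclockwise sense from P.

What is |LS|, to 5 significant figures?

64.699

L is at the origin; LF is horizontal with |LF| = 51.5 and F on the +x side, so F = (51.500, 0.0000). Tangency of A1 to LF means the radius QF is perpendicular to LF, so Q = F + (0, 6.3) = (51.500, 6.3000). On A1, F sits at bearing -90° from Q; a 51° counterclockwise sweep puts P at bearing -39°, so P = Q + 6.3·(cos -39°, sin -39°) = (56.396, 2.3353). The tangent condition forces QP to be normal to PS, so PS runs along (−sin -39°, cos -39°); with |PS| = 11.6, S = (63.696, 11.350). Then |LS| = |S − L| = 64.699.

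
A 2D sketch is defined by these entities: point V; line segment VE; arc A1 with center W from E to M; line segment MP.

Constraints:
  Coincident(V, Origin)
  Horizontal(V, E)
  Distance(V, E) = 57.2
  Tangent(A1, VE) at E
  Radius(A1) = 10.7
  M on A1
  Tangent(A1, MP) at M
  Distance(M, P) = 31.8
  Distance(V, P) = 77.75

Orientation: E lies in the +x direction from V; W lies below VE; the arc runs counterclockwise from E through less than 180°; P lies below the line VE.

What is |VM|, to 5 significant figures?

50.707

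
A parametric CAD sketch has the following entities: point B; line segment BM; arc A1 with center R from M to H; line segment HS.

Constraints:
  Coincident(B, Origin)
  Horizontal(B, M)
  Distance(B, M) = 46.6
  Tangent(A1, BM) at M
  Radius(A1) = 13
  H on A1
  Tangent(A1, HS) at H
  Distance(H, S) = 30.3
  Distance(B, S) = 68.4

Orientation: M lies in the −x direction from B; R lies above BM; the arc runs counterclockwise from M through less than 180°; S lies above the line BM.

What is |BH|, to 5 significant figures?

40.505

B is at the origin; B and M share the same y with |BM| = 46.6 and M on the −x side, so M = (-46.600, 0.0000). A1 meets BM tangentially, so RM is at right angles to BM, so R = M + (0, 13) = (-46.600, 13.000). Since RH ⟂ HS (tangency), |RS| = √(13.0² + 30.3²) = 32.971 regardless of where H sits on A1. So S lies on both circle(B, 68.4) and circle(R, 32.971); the above-BM intersection is S = (-50.902, 45.689). H is the foot of the tangent from S: H = (-35.424, 19.641).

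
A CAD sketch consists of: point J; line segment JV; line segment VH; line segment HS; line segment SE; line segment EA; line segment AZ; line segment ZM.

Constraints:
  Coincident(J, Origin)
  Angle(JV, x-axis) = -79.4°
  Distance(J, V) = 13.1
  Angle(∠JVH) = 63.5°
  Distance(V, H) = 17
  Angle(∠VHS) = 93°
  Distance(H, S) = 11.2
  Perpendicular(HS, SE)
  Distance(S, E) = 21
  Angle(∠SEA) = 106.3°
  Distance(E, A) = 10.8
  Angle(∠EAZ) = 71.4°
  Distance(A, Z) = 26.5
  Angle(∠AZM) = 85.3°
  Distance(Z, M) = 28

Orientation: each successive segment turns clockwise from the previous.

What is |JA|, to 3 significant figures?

16.0

J is at the origin; JV runs at -79.4° with length 13.1, so V = (2.41, -12.9). ∠JVH = 63.5° gives VH at 164° from the x-axis; with |VH| = 17.0, H = (-13.9, -8.22). ∠VHS = 93.0° gives HS at 77.1° from the x-axis; with |HS| = 11.2, S = (-11.4, 2.70). HS ⟂ SE, so SE runs at -12.9°; with |SE| = 21.0, E = (9.03, -1.99). ∠SEA = 106.3° gives EA at -86.6° from the x-axis; with |EA| = 10.8, A = (9.67, -12.8). Then |JA| = |A − J| = 16.0.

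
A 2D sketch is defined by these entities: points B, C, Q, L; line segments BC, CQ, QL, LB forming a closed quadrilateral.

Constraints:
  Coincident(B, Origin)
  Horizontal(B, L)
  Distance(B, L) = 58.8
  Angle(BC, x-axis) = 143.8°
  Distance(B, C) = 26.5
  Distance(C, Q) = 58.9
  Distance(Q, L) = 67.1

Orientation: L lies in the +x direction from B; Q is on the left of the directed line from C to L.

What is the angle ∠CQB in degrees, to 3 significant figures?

25.8°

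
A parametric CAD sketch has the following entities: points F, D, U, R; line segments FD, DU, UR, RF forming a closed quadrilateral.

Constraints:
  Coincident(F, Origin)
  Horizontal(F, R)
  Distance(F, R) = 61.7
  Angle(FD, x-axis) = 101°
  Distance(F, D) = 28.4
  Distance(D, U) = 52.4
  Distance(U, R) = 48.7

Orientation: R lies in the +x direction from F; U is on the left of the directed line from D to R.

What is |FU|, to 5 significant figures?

63.180

Checks: |DU| = 52.40 ✓; |UR| = 48.70 ✓.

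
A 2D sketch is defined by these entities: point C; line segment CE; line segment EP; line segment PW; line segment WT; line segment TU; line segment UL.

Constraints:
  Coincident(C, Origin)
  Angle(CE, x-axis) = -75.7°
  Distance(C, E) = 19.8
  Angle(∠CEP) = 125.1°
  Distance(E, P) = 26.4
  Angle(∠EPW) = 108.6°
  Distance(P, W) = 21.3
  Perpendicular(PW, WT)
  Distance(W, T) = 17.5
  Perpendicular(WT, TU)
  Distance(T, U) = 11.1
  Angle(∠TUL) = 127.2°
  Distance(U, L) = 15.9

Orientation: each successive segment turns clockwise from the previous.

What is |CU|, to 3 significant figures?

24.5

PW is perpendicular to WT, so WT runs at 68.0°; with |WT| = 17.5, T = (-25.5, -15.0). WT ⟂ TU, so TU runs at -22.0°; with |TU| = 11.1, U = (-15.2, -19.2). Then |CU| = |U − C| = 24.5.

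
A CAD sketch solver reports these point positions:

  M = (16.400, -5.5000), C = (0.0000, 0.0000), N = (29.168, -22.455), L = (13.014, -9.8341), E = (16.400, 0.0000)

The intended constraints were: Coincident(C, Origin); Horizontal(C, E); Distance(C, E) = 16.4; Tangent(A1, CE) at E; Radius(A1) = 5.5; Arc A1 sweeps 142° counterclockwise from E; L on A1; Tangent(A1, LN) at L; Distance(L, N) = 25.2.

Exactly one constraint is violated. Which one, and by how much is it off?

Distance(L, N) = 25.2 — off by 4.70.

C = (0.00, 0.00) ✓; C.y = 0.00, E.y = 0.00 ✓; |CE| = 16.40 ✓; ∠(ME, EC) = 90.00° ✓; |ME| = 5.500 ✓; bearing(M→L) − bearing(M→E) = 142.0° ✓; |ML| = 5.500 ✓; ∠(ML, LN) = 90.00° ✓; |LN| = 20.50 ✗.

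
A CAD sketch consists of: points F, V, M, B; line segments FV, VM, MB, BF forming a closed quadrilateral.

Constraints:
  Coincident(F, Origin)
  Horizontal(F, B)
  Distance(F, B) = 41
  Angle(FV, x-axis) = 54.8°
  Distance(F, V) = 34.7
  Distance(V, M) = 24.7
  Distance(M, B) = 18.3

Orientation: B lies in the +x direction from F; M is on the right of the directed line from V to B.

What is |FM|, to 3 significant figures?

23.4

Checks: |VM| = 24.70 ✓; |MB| = 18.30 ✓.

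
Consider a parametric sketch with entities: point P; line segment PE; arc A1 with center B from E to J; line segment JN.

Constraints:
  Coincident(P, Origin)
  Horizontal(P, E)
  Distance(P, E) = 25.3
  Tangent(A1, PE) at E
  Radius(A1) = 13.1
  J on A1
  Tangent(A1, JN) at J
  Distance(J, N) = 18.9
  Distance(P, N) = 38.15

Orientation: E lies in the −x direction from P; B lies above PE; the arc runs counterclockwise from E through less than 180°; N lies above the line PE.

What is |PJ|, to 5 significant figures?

20.235

Checks: |BJ| = 13.10 ✓; ∠(BJ, JN) = 90.00° ✓; |JN| = 18.90 ✓; |PN| = 38.15 ✓.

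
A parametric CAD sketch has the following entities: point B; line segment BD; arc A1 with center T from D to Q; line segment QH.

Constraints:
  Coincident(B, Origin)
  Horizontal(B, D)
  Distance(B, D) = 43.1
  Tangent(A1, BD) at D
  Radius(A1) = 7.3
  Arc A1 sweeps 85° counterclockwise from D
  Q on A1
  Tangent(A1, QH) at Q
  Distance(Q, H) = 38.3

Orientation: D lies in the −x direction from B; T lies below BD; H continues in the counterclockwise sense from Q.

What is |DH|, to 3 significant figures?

46.1

B is at the origin; B and D share the same y with |BD| = 43.1 and D on the −x side, so D = (-43.1, 0.00). The tangent condition forces TD to be normal to BD, so T = D + (0, -7.3) = (-43.1, -7.30). On A1, D sits at bearing 90° from T; an 85° counterclockwise sweep puts Q at bearing 175°, so Q = T + 7.3·(cos 175°, sin 175°) = (-50.4, -6.66). Since A1 is tangent to QH there, TQ ⟂ QH, so QH runs along (−sin 175°, cos 175°); with |QH| = 38.3, H = (-53.7, -44.8). Then |DH| = |H − D| = 46.1.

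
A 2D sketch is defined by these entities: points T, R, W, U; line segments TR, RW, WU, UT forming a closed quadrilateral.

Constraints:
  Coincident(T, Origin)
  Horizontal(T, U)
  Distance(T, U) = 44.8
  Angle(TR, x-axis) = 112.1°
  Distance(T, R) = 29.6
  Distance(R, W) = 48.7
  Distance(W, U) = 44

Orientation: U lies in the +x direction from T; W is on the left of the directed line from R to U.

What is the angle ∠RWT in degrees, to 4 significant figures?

32.23°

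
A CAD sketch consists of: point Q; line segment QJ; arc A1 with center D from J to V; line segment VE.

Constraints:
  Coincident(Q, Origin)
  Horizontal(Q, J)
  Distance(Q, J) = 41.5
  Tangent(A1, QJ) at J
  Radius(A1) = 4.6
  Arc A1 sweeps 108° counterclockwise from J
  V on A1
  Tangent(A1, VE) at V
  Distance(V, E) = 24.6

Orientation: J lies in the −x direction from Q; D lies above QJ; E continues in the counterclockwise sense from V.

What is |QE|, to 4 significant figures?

53.53

Q is at the origin; Q and J share the same y with |QJ| = 41.5 and J on the −x side, so J = (-41.50, 0.000). Tangency of A1 to QJ means the radius DJ is perpendicular to QJ, so D = J + (0, 4.6) = (-41.50, 4.600). On A1, J sits at bearing -90° from D; a 108° counterclockwise sweep puts V at bearing 18°, so V = D + 4.6·(cos 18°, sin 18°) = (-37.13, 6.021). The tangent condition forces DV to be normal to VE, so VE runs along (−sin 18°, cos 18°); with |VE| = 24.6, E = (-44.73, 29.42). Then |QE| = |E − Q| = 53.53.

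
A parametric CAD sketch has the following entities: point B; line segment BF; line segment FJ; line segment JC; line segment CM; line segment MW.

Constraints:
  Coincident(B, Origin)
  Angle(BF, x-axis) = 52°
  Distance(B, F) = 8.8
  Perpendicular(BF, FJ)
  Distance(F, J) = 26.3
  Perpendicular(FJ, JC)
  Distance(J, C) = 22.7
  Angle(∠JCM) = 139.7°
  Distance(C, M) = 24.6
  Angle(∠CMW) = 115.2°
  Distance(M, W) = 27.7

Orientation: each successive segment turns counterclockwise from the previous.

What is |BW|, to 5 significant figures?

30.248

B is at the origin; BF runs at 52.0° with length 8.8, so F = (5.4178, 6.9345). BF ⟂ FJ, so FJ runs at 142.00°; with |FJ| = 26.3, J = (-15.307, 23.126). FJ is perpendicular to JC, so JC runs at -128.00°; with |JC| = 22.7, C = (-29.282, 5.2385). ∠JCM = 139.7° gives CM at -87.700° from the x-axis; with |CM| = 24.6, M = (-28.295, -19.342). ∠CMW = 115.2° gives MW at -22.900° from the x-axis; with |MW| = 27.7, W = (-2.7783, -30.120). Then |BW| = |W − B| = 30.248.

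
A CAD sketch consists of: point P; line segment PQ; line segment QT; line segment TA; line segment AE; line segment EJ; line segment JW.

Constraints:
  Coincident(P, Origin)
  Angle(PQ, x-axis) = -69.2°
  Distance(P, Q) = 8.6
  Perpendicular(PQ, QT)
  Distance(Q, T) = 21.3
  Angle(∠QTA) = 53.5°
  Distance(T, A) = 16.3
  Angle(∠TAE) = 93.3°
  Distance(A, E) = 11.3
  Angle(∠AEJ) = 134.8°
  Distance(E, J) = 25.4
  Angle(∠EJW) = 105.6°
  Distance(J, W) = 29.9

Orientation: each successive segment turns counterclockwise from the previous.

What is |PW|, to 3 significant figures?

46.7

∠AEJ = 134.8° gives EJ at -80.8° from the x-axis; with |EJ| = 25.4, J = (6.67, -25.9). ∠EJW = 105.6° gives JW at -6.40° from the x-axis; with |JW| = 29.9, W = (36.4, -29.2). Then |PW| = |W − P| = 46.7.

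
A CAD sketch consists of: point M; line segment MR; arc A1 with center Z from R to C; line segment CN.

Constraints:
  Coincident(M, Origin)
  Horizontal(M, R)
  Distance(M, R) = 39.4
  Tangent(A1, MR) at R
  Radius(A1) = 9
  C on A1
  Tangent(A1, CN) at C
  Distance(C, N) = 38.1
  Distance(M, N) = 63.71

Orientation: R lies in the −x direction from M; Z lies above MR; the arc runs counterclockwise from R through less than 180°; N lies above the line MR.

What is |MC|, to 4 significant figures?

32.90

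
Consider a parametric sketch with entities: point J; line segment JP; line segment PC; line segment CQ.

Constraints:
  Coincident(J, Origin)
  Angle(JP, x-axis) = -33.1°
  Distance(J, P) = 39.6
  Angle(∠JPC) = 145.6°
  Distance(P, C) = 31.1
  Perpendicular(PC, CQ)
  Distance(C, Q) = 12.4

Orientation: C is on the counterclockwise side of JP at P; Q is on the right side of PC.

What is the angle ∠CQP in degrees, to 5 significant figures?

68.262°

J is at the origin; JP runs at -33.1° with length 39.6, so P = 39.6·(cos -33.1°, sin -33.1°) = (33.174, -21.626). ∠JPC = 145.6°, so PC runs at -33.1° + (180° − 145.6°) = 1.3000° from the x-axis; with |PC| = 31.1, C = P + 31.1·(cos 1.3000°, sin 1.3000°) = (64.266, -20.920). PC is perpendicular to CQ; with |CQ| = 12.4 on the right of PC, Q = C + 12.4·(0.022687, -0.99974) = (64.547, -33.317). Then cos ∠CQP = QC·QP / (|QC||QP|), giving 68.262°.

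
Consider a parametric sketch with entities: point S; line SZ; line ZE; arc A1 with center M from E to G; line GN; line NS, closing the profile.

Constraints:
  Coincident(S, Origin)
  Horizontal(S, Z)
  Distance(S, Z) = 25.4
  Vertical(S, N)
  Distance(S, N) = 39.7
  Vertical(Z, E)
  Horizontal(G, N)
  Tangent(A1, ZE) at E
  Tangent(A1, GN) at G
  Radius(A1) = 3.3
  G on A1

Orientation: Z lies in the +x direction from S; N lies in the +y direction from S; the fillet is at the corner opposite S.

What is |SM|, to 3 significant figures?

42.6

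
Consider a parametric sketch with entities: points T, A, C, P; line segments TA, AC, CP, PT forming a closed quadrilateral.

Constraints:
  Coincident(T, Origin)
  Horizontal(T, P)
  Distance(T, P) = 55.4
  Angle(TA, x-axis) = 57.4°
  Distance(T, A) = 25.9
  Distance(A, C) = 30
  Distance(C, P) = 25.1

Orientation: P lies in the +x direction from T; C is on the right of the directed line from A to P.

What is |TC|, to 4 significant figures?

30.67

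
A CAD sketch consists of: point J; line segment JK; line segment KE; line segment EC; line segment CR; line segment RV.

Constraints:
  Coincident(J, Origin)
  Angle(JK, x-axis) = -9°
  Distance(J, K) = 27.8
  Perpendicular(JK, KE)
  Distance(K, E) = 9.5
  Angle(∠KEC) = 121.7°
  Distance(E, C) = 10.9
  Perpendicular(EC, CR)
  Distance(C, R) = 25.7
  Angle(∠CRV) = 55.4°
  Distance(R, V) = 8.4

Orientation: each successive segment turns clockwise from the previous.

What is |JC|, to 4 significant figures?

23.98

JK is perpendicular to KE, so KE runs at -99.00°; with |KE| = 9.5, E = (25.97, -13.73). ∠KEC = 121.7° gives EC at -157.3° from the x-axis; with |EC| = 10.9, C = (15.92, -17.94). Then |JC| = |C − J| = 23.98.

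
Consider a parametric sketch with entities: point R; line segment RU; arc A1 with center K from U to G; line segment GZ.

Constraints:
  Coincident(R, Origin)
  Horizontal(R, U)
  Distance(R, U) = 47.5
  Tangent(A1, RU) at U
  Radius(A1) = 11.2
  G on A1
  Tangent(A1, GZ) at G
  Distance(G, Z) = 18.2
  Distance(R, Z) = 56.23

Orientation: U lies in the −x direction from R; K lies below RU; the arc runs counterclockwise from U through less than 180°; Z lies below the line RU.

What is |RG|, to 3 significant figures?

59.3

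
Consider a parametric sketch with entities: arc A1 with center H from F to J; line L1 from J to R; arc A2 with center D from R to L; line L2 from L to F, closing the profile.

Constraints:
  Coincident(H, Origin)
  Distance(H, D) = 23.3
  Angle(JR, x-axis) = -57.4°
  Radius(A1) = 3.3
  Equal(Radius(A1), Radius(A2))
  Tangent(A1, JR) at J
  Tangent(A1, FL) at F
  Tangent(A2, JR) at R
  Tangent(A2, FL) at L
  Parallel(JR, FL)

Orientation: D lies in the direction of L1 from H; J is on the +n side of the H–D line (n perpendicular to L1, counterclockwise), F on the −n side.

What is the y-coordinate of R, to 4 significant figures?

-17.85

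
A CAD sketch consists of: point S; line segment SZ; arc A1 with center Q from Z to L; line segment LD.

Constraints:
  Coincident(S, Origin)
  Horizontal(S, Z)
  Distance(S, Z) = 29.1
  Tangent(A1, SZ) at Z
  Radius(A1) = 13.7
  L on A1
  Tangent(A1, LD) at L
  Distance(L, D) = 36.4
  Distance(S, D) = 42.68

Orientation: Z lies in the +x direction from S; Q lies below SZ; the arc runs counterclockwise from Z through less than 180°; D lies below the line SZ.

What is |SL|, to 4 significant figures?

18.52

S is at the origin; SZ is horizontal with |SZ| = 29.1 and Z on the +x side, so Z = (29.10, 0.000). The tangent condition forces QZ to be normal to SZ, so Q = Z + (0, -13.7) = (29.10, -13.70). Since QL ⟂ LD (tangency), |QD| = √(13.7² + 36.4²) = 38.89 regardless of where L sits on A1. So D lies on both circle(S, 42.68) and circle(Q, 38.89); the below-SZ intersection is D = (3.041, -42.57). L is the foot of the tangent from D: L = (16.35, -8.691).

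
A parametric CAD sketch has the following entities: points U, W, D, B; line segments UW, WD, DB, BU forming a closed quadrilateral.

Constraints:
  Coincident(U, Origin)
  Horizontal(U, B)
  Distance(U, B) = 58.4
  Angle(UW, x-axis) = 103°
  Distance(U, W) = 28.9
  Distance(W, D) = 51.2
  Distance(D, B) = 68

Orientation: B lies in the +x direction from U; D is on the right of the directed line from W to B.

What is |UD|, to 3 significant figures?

23.7

U is at the origin; UB is horizontal with |UB| = 58.4 and B in +x, so B = (58.4, 0). UW runs at 103.0° with |UW| = 28.9, so W = (-6.50, 28.2). D is determined by |WD| = 51.2 and |DB| = 68.0 together: it lies at the intersection of circle(W, 51.2) and circle(B, 68.0). With |WB| = 70.7, the foot of the radical line on WB is 21.2 from W and the perpendicular offset is √(51.2² − 21.2²) = 46.6. Taking the right-of-WB solution: D = (-5.58, -23.0).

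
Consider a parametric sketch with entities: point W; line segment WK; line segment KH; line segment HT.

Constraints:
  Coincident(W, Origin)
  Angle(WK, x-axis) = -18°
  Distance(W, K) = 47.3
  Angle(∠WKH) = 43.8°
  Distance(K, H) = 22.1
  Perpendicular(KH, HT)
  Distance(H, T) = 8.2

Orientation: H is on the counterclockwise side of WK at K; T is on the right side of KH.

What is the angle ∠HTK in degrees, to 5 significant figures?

69.643°

∠WKH = 43.8°, so KH runs at -18.0° + (180° − 43.8°) = 118.20° from the x-axis; with |KH| = 22.1, H = K + 22.1·(cos 118.20°, sin 118.20°) = (34.542, 4.8603). The perpendicularity gives HT at right angles to KH; with |HT| = 8.2 on the right of KH, T = H + 8.2·(0.88130, 0.47255) = (41.768, 8.7352). Then cos ∠HTK = TH·TK / (|TH||TK|), giving 69.643°.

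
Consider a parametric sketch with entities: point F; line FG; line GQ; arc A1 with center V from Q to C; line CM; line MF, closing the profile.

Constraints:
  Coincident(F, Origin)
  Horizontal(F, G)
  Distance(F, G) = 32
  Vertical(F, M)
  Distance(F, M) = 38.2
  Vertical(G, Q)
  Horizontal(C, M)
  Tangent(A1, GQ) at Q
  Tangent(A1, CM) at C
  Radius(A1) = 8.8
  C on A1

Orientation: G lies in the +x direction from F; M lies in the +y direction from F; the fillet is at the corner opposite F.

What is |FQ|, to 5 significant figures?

43.455

F is at the origin; F and G share the same y with |FG| = 32.0 and G on the +x side, so G = (32.000, 0.0000). F and M share the same x with |FM| = 38.2 and M on the +y side, so M = (0.0000, 38.200). The virtual corner opposite F is at (32.000, 38.200). Tangency of A1 to GQ means the radius VQ is perpendicular to GQ and A1 meets CM tangentially, so VC is at right angles to CM, with radius 8.8, so the center V sits 8.8 in from both sides at V = (23.200, 29.400). That places the tangent points at Q = (32.000, 29.400) on GQ and C = (23.200, 38.200) on CM. Then |FQ| = |Q − F| = 43.455.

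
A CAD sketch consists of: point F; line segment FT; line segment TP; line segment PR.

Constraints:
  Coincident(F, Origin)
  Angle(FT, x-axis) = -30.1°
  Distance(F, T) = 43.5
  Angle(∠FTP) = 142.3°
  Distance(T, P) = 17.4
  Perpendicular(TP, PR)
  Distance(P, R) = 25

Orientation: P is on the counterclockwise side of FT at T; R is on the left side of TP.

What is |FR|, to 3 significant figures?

51.8

F is at the origin; FT runs at -30.1° with length 43.5, so T = 43.5·(cos -30.1°, sin -30.1°) = (37.6, -21.8). ∠FTP = 142.3°, so TP runs at -30.1° + (180° − 142.3°) = 7.60° from the x-axis; with |TP| = 17.4, P = T + 17.4·(cos 7.60°, sin 7.60°) = (54.9, -19.5). TP is perpendicular to PR; with |PR| = 25.0 on the left of TP, R = P + 25.0·(-0.132, 0.991) = (51.6, 5.27). Then |FR| = |R − F| = 51.8.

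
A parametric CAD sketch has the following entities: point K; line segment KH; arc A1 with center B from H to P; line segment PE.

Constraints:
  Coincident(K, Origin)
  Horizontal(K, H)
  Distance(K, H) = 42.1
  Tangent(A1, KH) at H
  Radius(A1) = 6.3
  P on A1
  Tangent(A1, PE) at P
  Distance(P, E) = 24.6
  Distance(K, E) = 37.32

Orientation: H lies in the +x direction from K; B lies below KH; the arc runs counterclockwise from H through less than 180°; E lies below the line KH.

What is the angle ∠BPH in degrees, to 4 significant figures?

56.82°

Checks: |BP| = 6.300 ✓; ∠(BP, PE) = 90.00° ✓; |PE| = 24.60 ✓; |KE| = 37.32 ✓.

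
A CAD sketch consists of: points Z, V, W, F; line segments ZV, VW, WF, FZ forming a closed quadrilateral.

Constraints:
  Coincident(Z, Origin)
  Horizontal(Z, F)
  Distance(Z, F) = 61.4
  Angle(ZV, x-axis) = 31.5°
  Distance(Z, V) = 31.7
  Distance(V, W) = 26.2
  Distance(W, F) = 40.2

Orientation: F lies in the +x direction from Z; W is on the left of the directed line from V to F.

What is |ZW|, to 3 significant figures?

57.2

Z is at the origin; Z and F share the same y with |ZF| = 61.4 and F in +x, so F = (61.4, 0). ZV runs at 31.5° with |ZV| = 31.7, so V = (27.0, 16.6). W is determined by |VW| = 26.2 and |WF| = 40.2 together: it lies at the intersection of circle(V, 26.2) and circle(F, 40.2). With |VF| = 38.2, the foot of the radical line on VF is 6.89 from V and the perpendicular offset is √(26.2² − 6.89²) = 25.3. Taking the left-of-VF solution: W = (44.2, 36.3).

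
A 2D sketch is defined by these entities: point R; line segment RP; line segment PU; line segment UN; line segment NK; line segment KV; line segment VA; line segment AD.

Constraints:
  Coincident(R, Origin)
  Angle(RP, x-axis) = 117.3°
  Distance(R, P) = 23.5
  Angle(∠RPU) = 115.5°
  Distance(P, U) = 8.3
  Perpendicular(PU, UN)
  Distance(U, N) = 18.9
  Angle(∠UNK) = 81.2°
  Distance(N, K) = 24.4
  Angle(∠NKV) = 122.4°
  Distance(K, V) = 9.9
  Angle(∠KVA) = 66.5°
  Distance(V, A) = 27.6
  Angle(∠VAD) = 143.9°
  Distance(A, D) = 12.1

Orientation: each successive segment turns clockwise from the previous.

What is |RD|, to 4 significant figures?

28.88

R is at the origin; RP runs at 117.3° with length 23.5, so P = (-10.78, 20.88). ∠RPU = 115.5° gives PU at 52.80° from the x-axis; with |PU| = 8.3, U = (-5.760, 27.49). PU ⟂ UN, so UN runs at -37.20°; with |UN| = 18.9, N = (9.294, 16.07). ∠UNK = 81.2° gives NK at -136.0° from the x-axis; with |NK| = 24.4, K = (-8.258, -0.8829). ∠NKV = 122.4° gives KV at 166.4° from the x-axis; with |KV| = 9.9, V = (-17.88, 1.445). ∠KVA = 66.5° gives VA at 52.90° from the x-axis; with |VA| = 27.6, A = (-1.231, 23.46). ∠VAD = 143.9° gives AD at 16.80° from the x-axis; with |AD| = 12.1, D = (10.35, 26.96). Then |RD| = |D − R| = 28.88.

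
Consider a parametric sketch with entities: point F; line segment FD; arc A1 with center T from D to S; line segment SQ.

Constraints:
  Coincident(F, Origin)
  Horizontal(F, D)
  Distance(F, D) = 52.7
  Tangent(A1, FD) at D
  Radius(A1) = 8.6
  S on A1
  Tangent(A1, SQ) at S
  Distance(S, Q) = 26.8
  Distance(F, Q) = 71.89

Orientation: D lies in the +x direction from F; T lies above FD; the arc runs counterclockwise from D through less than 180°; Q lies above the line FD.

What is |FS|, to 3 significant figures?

61.8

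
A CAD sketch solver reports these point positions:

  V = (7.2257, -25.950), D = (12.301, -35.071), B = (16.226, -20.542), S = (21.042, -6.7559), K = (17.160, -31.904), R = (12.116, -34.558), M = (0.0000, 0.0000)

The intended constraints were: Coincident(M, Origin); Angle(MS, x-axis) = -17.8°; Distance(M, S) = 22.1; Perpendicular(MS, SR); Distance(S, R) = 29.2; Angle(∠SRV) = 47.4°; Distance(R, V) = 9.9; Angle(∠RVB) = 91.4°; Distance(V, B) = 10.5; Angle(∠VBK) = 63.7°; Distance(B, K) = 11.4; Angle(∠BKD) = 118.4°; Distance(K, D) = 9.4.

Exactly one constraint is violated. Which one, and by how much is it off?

Distance(K, D) = 9.4 — off by 3.60.

M = (0.00, 0.00) ✓; MS at -17.80° ✓; |MS| = 22.10 ✓; ∠(MS, SR) = 90.00° ✓; |SR| = 29.20 ✓; ∠SRV = 47.40° ✓; |RV| = 9.900 ✓; ∠RVB = 91.40° ✓; |VB| = 10.50 ✓; ∠VBK = 63.70° ✓; |BK| = 11.40 ✓; ∠BKD = 118.4° ✓; |KD| = 5.800 ✗.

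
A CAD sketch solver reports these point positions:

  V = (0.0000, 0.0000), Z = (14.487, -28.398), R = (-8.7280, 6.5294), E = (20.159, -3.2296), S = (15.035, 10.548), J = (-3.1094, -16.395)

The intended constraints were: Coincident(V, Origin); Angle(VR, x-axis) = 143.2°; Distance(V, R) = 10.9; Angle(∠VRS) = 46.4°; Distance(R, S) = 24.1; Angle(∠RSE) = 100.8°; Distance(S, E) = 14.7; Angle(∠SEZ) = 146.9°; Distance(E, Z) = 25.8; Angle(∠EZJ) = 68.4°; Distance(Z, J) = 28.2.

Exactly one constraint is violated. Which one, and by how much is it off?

Distance(Z, J) = 28.2 — off by 6.90.

V = (0.00, 0.00) ✓; VR at 143.2° ✓; |VR| = 10.90 ✓; ∠VRS = 46.40° ✓; |RS| = 24.10 ✓; ∠RSE = 100.8° ✓; |SE| = 14.70 ✓; ∠SEZ = 146.9° ✓; |EZ| = 25.80 ✓; ∠EZJ = 68.40° ✓; |ZJ| = 21.30 ✗.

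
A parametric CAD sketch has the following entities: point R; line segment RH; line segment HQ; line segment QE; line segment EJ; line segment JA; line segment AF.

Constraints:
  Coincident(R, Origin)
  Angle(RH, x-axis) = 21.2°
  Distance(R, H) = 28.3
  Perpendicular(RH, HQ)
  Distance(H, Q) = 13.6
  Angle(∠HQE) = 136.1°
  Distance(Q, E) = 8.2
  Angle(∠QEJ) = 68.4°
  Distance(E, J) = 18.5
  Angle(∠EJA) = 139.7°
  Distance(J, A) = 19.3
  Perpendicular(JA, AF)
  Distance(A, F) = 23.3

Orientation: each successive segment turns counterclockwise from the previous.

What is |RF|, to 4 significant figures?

43.67

R is at the origin; RH runs at 21.2° with length 28.3, so H = (26.38, 10.23). RH is perpendicular to HQ, so HQ runs at 111.2°; with |HQ| = 13.6, Q = (21.47, 22.91). ∠HQE = 136.1° gives QE at 155.1° from the x-axis; with |QE| = 8.2, E = (14.03, 26.37). ∠QEJ = 68.4° gives EJ at -93.30° from the x-axis; with |EJ| = 18.5, J = (12.96, 7.897). ∠EJA = 139.7° gives JA at -53.00° from the x-axis; with |JA| = 19.3, A = (24.58, -7.517). The perpendicularity gives AF at right angles to JA, so AF runs at 37.00°; with |AF| = 23.3, F = (43.19, 6.505). Then |RF| = |F − R| = 43.67.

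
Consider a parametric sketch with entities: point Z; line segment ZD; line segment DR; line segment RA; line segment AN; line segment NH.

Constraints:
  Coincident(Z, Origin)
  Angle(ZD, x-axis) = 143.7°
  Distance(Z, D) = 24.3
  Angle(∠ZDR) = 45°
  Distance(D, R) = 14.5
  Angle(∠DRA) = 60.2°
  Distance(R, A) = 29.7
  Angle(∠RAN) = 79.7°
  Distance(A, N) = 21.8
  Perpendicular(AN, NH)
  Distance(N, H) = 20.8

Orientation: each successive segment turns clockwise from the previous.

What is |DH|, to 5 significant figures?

5.4758

Z is at the origin; ZD runs at 143.7° with length 24.3, so D = (-19.584, 14.386). ∠ZDR = 45.0° gives DR at 8.7000° from the x-axis; with |DR| = 14.5, R = (-5.2509, 16.579). ∠DRA = 60.2° gives RA at -111.10° from the x-axis; with |RA| = 29.7, A = (-15.943, -11.130). ∠RAN = 79.7° gives AN at 148.60° from the x-axis; with |AN| = 21.8, N = (-34.550, 0.22849). AN is perpendicular to NH, so NH runs at 58.600°; with |NH| = 20.8, H = (-23.713, 17.982). Then |DH| = |H − D| = 5.4758.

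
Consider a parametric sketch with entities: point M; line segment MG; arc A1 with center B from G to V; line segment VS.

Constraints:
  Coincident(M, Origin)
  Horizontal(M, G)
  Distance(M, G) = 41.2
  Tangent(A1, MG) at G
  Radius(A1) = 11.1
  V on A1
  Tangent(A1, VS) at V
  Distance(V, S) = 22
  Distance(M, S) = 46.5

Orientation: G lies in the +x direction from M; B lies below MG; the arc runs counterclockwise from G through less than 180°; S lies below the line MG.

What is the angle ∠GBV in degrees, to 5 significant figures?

94.438°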